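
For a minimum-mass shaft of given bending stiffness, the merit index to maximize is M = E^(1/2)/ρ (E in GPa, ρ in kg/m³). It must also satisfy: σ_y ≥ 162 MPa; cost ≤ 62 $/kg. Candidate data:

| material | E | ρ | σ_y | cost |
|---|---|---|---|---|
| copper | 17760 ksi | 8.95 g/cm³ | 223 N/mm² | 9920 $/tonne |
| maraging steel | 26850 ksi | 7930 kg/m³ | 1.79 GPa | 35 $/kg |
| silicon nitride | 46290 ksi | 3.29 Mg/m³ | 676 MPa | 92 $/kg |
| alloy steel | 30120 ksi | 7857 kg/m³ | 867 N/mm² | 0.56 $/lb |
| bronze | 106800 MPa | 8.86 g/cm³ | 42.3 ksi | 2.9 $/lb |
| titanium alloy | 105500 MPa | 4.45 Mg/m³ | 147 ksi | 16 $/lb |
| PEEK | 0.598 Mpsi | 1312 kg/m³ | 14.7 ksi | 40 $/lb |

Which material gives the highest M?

titanium alloy

Screen on constraints: σ_y ≥ 162 MPa; cost ≤ 62 $/kg. Survivors: copper, maraging steel, alloy steel, bronze, titanium alloy.
Convert each candidate to consistent units, then evaluate M:
  copper: E = 122.5 GPa, ρ = 8950 kg/m³
  maraging steel: E = 185.1 GPa, ρ = 7930 kg/m³
  alloy steel: E = 207.7 GPa, ρ = 7857 kg/m³
  bronze: E = 106.8 GPa, ρ = 8860 kg/m³
  titanium alloy: E = 105.5 GPa, ρ = 4450 kg/m³
  titanium alloy: M = 2.31×10⁻³
  alloy steel: M = 1.83×10⁻³
  maraging steel: M = 1.72×10⁻³
  copper: M = 1.24×10⁻³
  bronze: M = 1.17×10⁻³
Highest index: titanium alloy.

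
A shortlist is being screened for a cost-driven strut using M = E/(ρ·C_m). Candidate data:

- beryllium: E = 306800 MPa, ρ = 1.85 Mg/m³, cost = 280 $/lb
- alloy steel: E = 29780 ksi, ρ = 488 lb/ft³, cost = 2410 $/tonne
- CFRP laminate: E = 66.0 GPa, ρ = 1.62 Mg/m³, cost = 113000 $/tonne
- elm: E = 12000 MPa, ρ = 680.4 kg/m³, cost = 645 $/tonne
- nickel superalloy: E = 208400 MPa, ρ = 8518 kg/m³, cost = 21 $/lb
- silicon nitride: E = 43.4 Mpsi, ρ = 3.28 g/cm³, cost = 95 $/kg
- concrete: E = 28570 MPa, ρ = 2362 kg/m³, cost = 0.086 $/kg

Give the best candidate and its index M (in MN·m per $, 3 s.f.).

Convert each candidate to consistent units, then evaluate M:
  beryllium: E = 306.8 GPa, ρ = 1850 kg/m³, cost = 617.3 $/kg
  alloy steel: E = 205.3 GPa, ρ = 7817 kg/m³, cost = 2.410 $/kg
  CFRP laminate: E = 66.00 GPa, ρ = 1620 kg/m³, cost = 113.0 $/kg
  elm: E = 12.00 GPa, ρ = 680.4 kg/m³, cost = 0.6450 $/kg
  nickel superalloy: E = 208.4 GPa, ρ = 8518 kg/m³, cost = 46.30 $/kg
  silicon nitride: E = 299.2 GPa, ρ = 3280 kg/m³, cost = 95.00 $/kg
  concrete: E = 28.57 GPa, ρ = 2362 kg/m³, cost = 0.08600 $/kg
  concrete: M = 141 MN·m per $
  elm: M = 27.3 MN·m per $
  alloy steel: M = 10.9 MN·m per $
  silicon nitride: M = 0.960 MN·m per $
  nickel superalloy: M = 0.528 MN·m per $
  CFRP laminate: M = 0.361 MN·m per $
  beryllium: M = 0.269 MN·m per $
Concrete ranks first.

concrete, M = 141 MN·m per $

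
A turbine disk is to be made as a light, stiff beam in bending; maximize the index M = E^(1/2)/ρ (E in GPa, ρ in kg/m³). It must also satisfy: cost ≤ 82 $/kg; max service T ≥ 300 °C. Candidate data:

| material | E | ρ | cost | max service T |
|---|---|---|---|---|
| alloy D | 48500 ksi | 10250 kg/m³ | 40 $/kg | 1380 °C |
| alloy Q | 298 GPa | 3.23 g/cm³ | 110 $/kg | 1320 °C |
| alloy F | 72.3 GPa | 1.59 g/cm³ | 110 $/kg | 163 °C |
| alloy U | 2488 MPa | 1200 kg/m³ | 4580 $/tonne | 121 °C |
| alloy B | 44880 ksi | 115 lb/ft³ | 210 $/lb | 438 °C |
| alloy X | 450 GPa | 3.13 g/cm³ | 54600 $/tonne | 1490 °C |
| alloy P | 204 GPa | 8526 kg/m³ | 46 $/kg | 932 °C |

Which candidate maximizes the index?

Screen on constraints: cost ≤ 82 $/kg; max service T ≥ 300 °C. Survivors: alloy D, alloy X, alloy P.
Convert each candidate to consistent units, then evaluate M:
  alloy D: E = 334.4 GPa, ρ = 10250 kg/m³
  alloy X: E = 450.0 GPa, ρ = 3130 kg/m³
  alloy P: E = 204.0 GPa, ρ = 8526 kg/m³
  alloy X: M = 6.78×10⁻³
  alloy D: M = 1.78×10⁻³
  alloy P: M = 1.68×10⁻³
Highest index: alloy X.

alloy X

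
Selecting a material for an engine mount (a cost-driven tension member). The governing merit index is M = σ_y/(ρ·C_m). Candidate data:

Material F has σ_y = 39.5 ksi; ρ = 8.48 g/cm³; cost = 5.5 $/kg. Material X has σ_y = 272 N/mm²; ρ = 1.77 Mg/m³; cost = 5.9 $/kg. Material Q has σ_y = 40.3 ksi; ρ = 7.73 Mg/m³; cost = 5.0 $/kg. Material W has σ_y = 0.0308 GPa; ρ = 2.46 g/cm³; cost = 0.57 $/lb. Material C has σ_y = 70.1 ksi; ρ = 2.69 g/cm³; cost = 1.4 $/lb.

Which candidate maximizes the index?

material C

Normalizing units and computing the index:
  material F: σ_y = 272.3 MPa, ρ = 8480 kg/m³, cost = 5.500 $/kg
  material X: σ_y = 272.0 MPa, ρ = 1770 kg/m³, cost = 5.900 $/kg
  material Q: σ_y = 277.9 MPa, ρ = 7730 kg/m³, cost = 5.000 $/kg
  material W: σ_y = 30.80 MPa, ρ = 2460 kg/m³, cost = 1.257 $/kg
  material C: σ_y = 483.3 MPa, ρ = 2690 kg/m³, cost = 3.086 $/kg
  material C: M = 58.2 kN·m per $
  material X: M = 26.0 kN·m per $
  material W: M = 9.96 kN·m per $
  material Q: M = 7.19 kN·m per $
  material F: M = 5.84 kN·m per $
Material C ranks first.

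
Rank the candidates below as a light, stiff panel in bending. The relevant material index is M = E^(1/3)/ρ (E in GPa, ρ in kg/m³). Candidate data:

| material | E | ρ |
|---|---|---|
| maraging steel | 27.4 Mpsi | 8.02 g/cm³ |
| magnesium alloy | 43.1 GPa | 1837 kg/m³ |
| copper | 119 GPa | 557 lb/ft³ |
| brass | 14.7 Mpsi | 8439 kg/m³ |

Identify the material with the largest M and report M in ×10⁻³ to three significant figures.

After converting to SI:
  maraging steel: E = 188.9 GPa, ρ = 8020 kg/m³
  magnesium alloy: E = 43.10 GPa, ρ = 1837 kg/m³
  copper: E = 119.0 GPa, ρ = 8922 kg/m³
  brass: E = 101.4 GPa, ρ = 8439 kg/m³
  magnesium alloy: M = 1.91×10⁻³
  maraging steel: M = 0.715×10⁻³
  brass: M = 0.552×10⁻³
  copper: M = 0.551×10⁻³
Magnesium alloy has the largest M.

magnesium alloy, M = 1.91×10⁻³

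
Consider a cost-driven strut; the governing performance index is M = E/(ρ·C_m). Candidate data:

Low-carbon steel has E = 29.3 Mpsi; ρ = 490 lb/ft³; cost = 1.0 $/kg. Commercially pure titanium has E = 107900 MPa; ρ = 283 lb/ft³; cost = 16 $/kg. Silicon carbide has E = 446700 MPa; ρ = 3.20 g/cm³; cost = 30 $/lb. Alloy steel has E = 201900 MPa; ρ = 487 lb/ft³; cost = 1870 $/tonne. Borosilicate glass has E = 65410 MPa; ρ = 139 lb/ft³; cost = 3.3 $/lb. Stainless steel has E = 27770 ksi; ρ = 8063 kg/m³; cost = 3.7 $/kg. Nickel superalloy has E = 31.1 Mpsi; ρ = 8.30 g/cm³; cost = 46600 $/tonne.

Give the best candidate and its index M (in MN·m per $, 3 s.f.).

low-carbon steel, M = 25.7 MN·m per $

After converting to SI:
  low-carbon steel: E = 202.0 GPa, ρ = 7849 kg/m³, cost = 1.000 $/kg
  commercially pure titanium: E = 107.9 GPa, ρ = 4533 kg/m³, cost = 16.00 $/kg
  silicon carbide: E = 446.7 GPa, ρ = 3200 kg/m³, cost = 66.14 $/kg
  alloy steel: E = 201.9 GPa, ρ = 7801 kg/m³, cost = 1.870 $/kg
  borosilicate glass: E = 65.41 GPa, ρ = 2227 kg/m³, cost = 7.275 $/kg
  stainless steel: E = 191.5 GPa, ρ = 8063 kg/m³, cost = 3.700 $/kg
  nickel superalloy: E = 214.4 GPa, ρ = 8300 kg/m³, cost = 46.60 $/kg
  low-carbon steel: M = 25.7 MN·m per $
  alloy steel: M = 13.8 MN·m per $
  stainless steel: M = 6.42 MN·m per $
  borosilicate glass: M = 4.04 MN·m per $
  silicon carbide: M = 2.11 MN·m per $
  commercially pure titanium: M = 1.49 MN·m per $
  nickel superalloy: M = 0.554 MN·m per $
Highest index: low-carbon steel.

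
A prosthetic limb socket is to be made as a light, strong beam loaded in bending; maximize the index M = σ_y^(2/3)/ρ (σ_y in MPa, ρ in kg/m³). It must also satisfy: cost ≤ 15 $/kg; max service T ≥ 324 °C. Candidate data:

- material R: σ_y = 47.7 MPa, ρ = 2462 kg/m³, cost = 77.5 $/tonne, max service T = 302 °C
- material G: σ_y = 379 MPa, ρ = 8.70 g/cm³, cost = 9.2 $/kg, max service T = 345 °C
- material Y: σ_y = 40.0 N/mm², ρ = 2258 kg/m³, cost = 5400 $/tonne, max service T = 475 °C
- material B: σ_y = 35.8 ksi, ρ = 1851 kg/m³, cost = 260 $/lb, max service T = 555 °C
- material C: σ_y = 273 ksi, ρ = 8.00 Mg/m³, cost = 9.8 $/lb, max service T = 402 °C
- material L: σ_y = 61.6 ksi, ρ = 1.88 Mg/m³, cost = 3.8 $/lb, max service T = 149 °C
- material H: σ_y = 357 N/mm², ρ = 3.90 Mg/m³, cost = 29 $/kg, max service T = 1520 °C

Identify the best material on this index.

Screen on constraints: cost ≤ 15 $/kg; max service T ≥ 324 °C. Survivors: material G, material Y.
Putting every candidate on a common basis:
  material G: σ_y = 379.0 MPa, ρ = 8700 kg/m³
  material Y: σ_y = 40.00 MPa, ρ = 2258 kg/m³
  material G: M = 6.02×10⁻³
  material Y: M = 5.18×10⁻³
The maximum is for material G.

material G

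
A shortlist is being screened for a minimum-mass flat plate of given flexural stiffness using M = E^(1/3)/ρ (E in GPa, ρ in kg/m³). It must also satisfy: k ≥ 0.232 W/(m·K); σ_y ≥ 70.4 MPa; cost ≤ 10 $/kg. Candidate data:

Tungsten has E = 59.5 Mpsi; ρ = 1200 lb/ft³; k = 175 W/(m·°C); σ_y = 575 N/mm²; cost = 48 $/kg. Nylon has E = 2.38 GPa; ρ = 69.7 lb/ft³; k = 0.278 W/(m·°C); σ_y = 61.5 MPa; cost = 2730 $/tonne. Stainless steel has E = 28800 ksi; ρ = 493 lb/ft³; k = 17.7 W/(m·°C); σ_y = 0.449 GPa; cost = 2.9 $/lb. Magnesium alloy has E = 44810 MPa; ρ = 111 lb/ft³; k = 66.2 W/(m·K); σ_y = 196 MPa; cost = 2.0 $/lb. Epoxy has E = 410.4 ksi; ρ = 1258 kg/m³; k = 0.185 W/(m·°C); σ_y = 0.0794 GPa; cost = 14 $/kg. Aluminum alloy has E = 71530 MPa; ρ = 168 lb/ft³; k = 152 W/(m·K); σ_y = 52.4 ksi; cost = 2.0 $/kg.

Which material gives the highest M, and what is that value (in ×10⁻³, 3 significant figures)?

magnesium alloy, M = 2.00×10⁻³

Screen on constraints: k ≥ 0.232 W/(m·K); σ_y ≥ 70.4 MPa; cost ≤ 10 $/kg. Survivors: stainless steel, magnesium alloy, aluminum alloy.
Convert each candidate to consistent units, then evaluate M:
  stainless steel: E = 198.6 GPa, ρ = 7897 kg/m³
  magnesium alloy: E = 44.81 GPa, ρ = 1778 kg/m³
  aluminum alloy: E = 71.53 GPa, ρ = 2691 kg/m³
  magnesium alloy: M = 2.00×10⁻³
  aluminum alloy: M = 1.54×10⁻³
  stainless steel: M = 0.739×10⁻³
Magnesium alloy ranks first.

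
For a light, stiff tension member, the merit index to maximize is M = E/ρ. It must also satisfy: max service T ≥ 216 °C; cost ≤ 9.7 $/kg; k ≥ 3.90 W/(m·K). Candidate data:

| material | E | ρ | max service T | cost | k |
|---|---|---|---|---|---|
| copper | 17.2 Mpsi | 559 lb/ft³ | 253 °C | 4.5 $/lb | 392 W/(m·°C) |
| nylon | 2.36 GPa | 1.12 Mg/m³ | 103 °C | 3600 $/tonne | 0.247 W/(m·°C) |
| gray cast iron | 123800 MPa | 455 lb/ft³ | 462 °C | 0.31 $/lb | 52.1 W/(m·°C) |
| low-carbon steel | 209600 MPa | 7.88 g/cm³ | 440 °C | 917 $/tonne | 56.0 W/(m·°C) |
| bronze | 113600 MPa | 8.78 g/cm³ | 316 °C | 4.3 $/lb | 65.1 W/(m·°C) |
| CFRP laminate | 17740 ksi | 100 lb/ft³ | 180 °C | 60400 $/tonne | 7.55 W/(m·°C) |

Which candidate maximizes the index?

Screen on constraints: max service T ≥ 216 °C; cost ≤ 9.7 $/kg; k ≥ 3.90 W/(m·K). Survivors: gray cast iron, low-carbon steel, bronze.
In SI units:
  gray cast iron: E = 123.8 GPa, ρ = 7288 kg/m³
  low-carbon steel: E = 209.6 GPa, ρ = 7880 kg/m³
  bronze: E = 113.6 GPa, ρ = 8780 kg/m³
  low-carbon steel: M = 26.6 MN·m/kg
  gray cast iron: M = 17.0 MN·m/kg
  bronze: M = 12.9 MN·m/kg
Highest index: low-carbon steel.

low-carbon steel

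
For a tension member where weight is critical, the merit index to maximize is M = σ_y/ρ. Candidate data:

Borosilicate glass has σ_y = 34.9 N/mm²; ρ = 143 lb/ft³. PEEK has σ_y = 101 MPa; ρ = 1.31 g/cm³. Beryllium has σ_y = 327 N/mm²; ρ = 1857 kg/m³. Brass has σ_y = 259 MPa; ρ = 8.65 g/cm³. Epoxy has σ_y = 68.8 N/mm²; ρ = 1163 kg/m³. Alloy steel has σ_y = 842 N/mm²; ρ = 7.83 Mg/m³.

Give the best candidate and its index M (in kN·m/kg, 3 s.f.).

beryllium, M = 176 kN·m/kg

Putting every candidate on a common basis:
  borosilicate glass: σ_y = 34.90 MPa, ρ = 2291 kg/m³
  PEEK: σ_y = 101.0 MPa, ρ = 1310 kg/m³
  beryllium: σ_y = 327.0 MPa, ρ = 1857 kg/m³
  brass: σ_y = 259.0 MPa, ρ = 8650 kg/m³
  epoxy: σ_y = 68.80 MPa, ρ = 1163 kg/m³
  alloy steel: σ_y = 842.0 MPa, ρ = 7830 kg/m³
  beryllium: M = 176 kN·m/kg
  alloy steel: M = 108 kN·m/kg
  PEEK: M = 77.1 kN·m/kg
  epoxy: M = 59.2 kN·m/kg
  brass: M = 29.9 kN·m/kg
  borosilicate glass: M = 15.2 kN·m/kg
Beryllium ranks first.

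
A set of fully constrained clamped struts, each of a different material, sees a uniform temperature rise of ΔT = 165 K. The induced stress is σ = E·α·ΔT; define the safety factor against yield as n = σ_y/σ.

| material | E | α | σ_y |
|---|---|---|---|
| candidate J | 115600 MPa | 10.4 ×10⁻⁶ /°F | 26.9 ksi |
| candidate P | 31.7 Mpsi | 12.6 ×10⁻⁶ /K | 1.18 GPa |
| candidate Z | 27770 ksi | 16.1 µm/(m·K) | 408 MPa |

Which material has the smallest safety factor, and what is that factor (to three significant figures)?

In consistent units (E in GPa, α in ×10⁻⁶/K, σ_y in MPa):
  candidate J: E = 115.6, α = 18.7, σ_y = 185.5 → σ = 357 MPa, n = 0.519
  candidate P: E = 218.6, α = 12.6, σ_y = 1180 → σ = 454 MPa, n = 2.60
  candidate Z: E = 191.5, α = 16.1, σ_y = 408.0 → σ = 509 MPa, n = 0.802
Smallest n: candidate J with n = 0.519.

candidate J, n = 0.519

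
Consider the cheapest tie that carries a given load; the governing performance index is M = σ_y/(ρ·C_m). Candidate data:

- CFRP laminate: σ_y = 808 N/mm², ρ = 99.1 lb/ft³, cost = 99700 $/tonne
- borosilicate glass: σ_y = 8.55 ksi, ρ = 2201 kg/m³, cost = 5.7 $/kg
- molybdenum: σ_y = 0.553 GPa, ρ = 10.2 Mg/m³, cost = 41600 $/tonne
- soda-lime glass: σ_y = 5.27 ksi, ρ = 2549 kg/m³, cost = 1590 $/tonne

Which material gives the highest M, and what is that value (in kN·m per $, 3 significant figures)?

soda-lime glass, M = 8.97 kN·m per $

Convert each candidate to consistent units, then evaluate M:
  CFRP laminate: σ_y = 808.0 MPa, ρ = 1587 kg/m³, cost = 99.70 $/kg
  borosilicate glass: σ_y = 58.95 MPa, ρ = 2201 kg/m³, cost = 5.700 $/kg
  molybdenum: σ_y = 553.0 MPa, ρ = 10200 kg/m³, cost = 41.60 $/kg
  soda-lime glass: σ_y = 36.34 MPa, ρ = 2549 kg/m³, cost = 1.590 $/kg
  soda-lime glass: M = 8.97 kN·m per $
  CFRP laminate: M = 5.11 kN·m per $
  borosilicate glass: M = 4.70 kN·m per $
  molybdenum: M = 1.30 kN·m per $
Highest index: soda-lime glass.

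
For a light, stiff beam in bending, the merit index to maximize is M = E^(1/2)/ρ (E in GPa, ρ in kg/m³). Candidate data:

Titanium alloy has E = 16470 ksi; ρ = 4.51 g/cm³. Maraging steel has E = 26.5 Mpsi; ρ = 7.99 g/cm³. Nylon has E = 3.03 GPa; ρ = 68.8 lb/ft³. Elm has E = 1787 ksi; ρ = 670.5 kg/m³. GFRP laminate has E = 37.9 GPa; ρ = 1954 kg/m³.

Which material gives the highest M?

After converting to SI:
  titanium alloy: E = 113.6 GPa, ρ = 4510 kg/m³
  maraging steel: E = 182.7 GPa, ρ = 7990 kg/m³
  nylon: E = 3.030 GPa, ρ = 1102 kg/m³
  elm: E = 12.32 GPa, ρ = 670.5 kg/m³
  GFRP laminate: E = 37.90 GPa, ρ = 1954 kg/m³
  elm: M = 5.24×10⁻³
  GFRP laminate: M = 3.15×10⁻³
  titanium alloy: M = 2.36×10⁻³
  maraging steel: M = 1.69×10⁻³
  nylon: M = 1.58×10⁻³
Highest index: elm.

elm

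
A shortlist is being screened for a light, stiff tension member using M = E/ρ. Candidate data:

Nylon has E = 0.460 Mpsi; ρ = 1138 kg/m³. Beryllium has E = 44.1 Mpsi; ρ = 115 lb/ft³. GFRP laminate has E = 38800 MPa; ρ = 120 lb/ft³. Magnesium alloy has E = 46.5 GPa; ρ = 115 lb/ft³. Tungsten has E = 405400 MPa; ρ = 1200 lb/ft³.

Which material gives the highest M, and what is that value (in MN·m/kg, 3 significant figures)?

beryllium, M = 165 MN·m/kg

Putting every candidate on a common basis:
  nylon: E = 3.172 GPa, ρ = 1138 kg/m³
  beryllium: E = 304.1 GPa, ρ = 1842 kg/m³
  GFRP laminate: E = 38.80 GPa, ρ = 1922 kg/m³
  magnesium alloy: E = 46.50 GPa, ρ = 1842 kg/m³
  tungsten: E = 405.4 GPa, ρ = 19220 kg/m³
  beryllium: M = 165 MN·m/kg
  magnesium alloy: M = 25.2 MN·m/kg
  tungsten: M = 21.1 MN·m/kg
  GFRP laminate: M = 20.2 MN·m/kg
  nylon: M = 2.79 MN·m/kg
Highest index: beryllium.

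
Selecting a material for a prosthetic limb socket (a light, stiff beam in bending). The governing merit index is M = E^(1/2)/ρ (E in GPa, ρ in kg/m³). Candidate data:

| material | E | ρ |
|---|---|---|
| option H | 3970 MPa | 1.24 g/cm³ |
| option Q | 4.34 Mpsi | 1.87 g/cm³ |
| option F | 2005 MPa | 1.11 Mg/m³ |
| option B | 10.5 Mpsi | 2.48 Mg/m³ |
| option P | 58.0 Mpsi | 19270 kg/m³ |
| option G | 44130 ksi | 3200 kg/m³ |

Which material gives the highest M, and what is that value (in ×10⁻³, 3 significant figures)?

option G, M = 5.45×10⁻³

Convert each candidate to consistent units, then evaluate M:
  option H: E = 3.970 GPa, ρ = 1240 kg/m³
  option Q: E = 29.92 GPa, ρ = 1870 kg/m³
  option F: E = 2.005 GPa, ρ = 1110 kg/m³
  option B: E = 72.39 GPa, ρ = 2480 kg/m³
  option P: E = 399.9 GPa, ρ = 19270 kg/m³
  option G: E = 304.3 GPa, ρ = 3200 kg/m³
  option G: M = 5.45×10⁻³
  option B: M = 3.43×10⁻³
  option Q: M = 2.93×10⁻³
  option H: M = 1.61×10⁻³
  option F: M = 1.28×10⁻³
  option P: M = 1.04×10⁻³
Option G ranks first.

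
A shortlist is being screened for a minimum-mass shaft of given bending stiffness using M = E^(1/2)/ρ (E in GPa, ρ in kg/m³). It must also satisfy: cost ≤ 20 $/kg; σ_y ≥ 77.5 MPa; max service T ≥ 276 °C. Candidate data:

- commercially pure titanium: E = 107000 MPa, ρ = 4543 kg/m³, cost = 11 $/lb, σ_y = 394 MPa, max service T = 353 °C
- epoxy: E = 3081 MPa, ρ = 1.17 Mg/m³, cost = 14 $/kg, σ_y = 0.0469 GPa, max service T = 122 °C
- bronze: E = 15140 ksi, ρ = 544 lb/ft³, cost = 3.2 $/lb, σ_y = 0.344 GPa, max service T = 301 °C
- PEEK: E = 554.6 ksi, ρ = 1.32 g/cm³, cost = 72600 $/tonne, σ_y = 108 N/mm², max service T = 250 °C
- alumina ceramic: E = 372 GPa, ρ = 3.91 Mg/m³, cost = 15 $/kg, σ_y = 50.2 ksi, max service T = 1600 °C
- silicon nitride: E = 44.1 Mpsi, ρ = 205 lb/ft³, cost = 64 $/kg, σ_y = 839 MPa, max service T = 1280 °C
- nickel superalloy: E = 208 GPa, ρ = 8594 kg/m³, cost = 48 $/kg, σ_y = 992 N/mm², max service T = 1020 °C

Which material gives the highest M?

alumina ceramic

Screen on constraints: cost ≤ 20 $/kg; σ_y ≥ 77.5 MPa; max service T ≥ 276 °C. Survivors: bronze, alumina ceramic.
After converting to SI:
  bronze: E = 104.4 GPa, ρ = 8714 kg/m³
  alumina ceramic: E = 372.0 GPa, ρ = 3910 kg/m³
  alumina ceramic: M = 4.93×10⁻³
  bronze: M = 1.17×10⁻³
The maximum is for alumina ceramic.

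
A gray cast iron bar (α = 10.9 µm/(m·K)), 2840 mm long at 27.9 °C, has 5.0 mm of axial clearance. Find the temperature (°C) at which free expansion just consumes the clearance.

189 °C

α·L₀·ΔT = 5.0 mm ⇒ ΔT = 5.0 / (10.9×10⁻⁶ × 2840.0) = 161.5 K.
T = 27.9 + 161.5 = 189.4 °C.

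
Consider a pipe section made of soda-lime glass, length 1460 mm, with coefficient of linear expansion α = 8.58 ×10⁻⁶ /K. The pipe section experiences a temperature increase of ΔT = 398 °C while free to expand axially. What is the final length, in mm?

1465.0 mm

ΔL = α·L₀·ΔT = 8.58×10⁻⁶ × 1460 mm × 398.0 K = 4.99 mm.
L = L₀ + ΔL = 1460 + 4.99 = 1465.0 mm.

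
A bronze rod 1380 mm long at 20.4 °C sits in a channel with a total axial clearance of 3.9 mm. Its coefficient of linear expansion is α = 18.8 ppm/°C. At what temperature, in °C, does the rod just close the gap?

α·L₀·ΔT = 3.9 mm ⇒ ΔT = 3.9 / (18.8×10⁻⁶ × 1380.0) = 150.3 K.
T = 20.4 + 150.3 = 170.7 °C.

171 °C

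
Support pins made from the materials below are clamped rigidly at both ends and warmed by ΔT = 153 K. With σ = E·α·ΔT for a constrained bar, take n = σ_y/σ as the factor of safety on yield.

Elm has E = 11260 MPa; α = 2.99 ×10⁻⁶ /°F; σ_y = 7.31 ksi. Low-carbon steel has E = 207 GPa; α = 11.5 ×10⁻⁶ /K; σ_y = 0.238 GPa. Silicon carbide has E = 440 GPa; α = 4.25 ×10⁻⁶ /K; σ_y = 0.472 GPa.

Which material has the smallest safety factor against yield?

Per material, after unit conversion:
  elm: E = 11.26, α = 5.38, σ_y = 50.40 → σ = 9.27 MPa, n = 5.44
  low-carbon steel: E = 207.0, α = 11.5, σ_y = 238.0 → σ = 364 MPa, n = 0.653
  silicon carbide: E = 440.0, α = 4.25, σ_y = 472.0 → σ = 286 MPa, n = 1.65
The minimum is low-carbon steel at n = 0.653.

low-carbon steel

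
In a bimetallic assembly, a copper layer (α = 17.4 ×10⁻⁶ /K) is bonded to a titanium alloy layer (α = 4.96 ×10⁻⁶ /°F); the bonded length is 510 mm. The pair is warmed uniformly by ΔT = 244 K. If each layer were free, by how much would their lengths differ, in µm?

titanium alloy: α = 4.96×10⁻⁶/°F × 9/5 = 8.93×10⁻⁶/K.
Δα = |17.4 − 8.93|×10⁻⁶/K = 8.47×10⁻⁶/K.
ΔL_mismatch = Δα·L·ΔT = 8.47×10⁻⁶ × 510.0 mm × 244.0 K = 1050 µm.

1050 µm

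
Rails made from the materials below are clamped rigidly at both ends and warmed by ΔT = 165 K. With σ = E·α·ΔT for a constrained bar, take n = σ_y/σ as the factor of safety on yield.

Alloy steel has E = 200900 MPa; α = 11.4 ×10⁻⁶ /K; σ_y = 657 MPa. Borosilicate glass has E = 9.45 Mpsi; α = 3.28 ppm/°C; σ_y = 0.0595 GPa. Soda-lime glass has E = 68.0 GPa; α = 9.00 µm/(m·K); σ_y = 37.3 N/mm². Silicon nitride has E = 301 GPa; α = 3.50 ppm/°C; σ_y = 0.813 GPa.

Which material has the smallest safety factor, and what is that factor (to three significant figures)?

soda-lime glass, n = 0.369

In consistent units (E in GPa, α in ×10⁻⁶/K, σ_y in MPa):
  alloy steel: E = 200.9, α = 11.4, σ_y = 657.0 → σ = 378 MPa, n = 1.74
  borosilicate glass: E = 65.16, α = 3.28, σ_y = 59.50 → σ = 35.3 MPa, n = 1.69
  soda-lime glass: E = 68.00, α = 9.00, σ_y = 37.30 → σ = 101 MPa, n = 0.369
  silicon nitride: E = 301.0, α = 3.50, σ_y = 813.0 → σ = 174 MPa, n = 4.68
Smallest n: soda-lime glass with n = 0.369.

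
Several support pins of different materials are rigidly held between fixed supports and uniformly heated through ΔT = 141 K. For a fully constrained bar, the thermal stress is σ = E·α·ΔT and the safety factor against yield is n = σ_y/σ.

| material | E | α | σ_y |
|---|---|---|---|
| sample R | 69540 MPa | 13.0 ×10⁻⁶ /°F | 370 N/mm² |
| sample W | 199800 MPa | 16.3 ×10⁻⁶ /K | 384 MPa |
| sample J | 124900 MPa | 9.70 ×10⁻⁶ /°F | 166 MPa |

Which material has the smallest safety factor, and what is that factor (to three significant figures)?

With everything in SI (GPa, ×10⁻⁶/K, MPa):
  sample R: E = 69.54, α = 23.4, σ_y = 370.0 → σ = 229 MPa, n = 1.61
  sample W: E = 199.8, α = 16.3, σ_y = 384.0 → σ = 459 MPa, n = 0.836
  sample J: E = 124.9, α = 17.5, σ_y = 166.0 → σ = 307 MPa, n = 0.540
Smallest n: sample J with n = 0.540.

sample J, n = 0.540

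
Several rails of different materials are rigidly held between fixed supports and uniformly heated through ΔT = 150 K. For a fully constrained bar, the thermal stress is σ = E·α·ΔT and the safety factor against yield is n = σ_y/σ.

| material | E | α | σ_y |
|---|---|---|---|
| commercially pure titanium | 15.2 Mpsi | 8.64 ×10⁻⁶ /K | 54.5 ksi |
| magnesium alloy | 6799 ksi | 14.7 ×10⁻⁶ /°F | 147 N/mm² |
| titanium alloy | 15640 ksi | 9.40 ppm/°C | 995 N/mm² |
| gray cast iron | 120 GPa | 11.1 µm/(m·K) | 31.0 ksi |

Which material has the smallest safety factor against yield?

magnesium alloy

Converting E to GPa, α to ×10⁻⁶/K, σ_y to MPa, then σ and n for each:
  commercially pure titanium: E = 104.8, α = 8.64, σ_y = 375.8 → σ = 136 MPa, n = 2.77
  magnesium alloy: E = 46.88, α = 26.5, σ_y = 147.0 → σ = 186 MPa, n = 0.790
  titanium alloy: E = 107.8, α = 9.40, σ_y = 995.0 → σ = 152 MPa, n = 6.54
  gray cast iron: E = 120.0, α = 11.1, σ_y = 213.7 → σ = 200 MPa, n = 1.07
The minimum is magnesium alloy at n = 0.790.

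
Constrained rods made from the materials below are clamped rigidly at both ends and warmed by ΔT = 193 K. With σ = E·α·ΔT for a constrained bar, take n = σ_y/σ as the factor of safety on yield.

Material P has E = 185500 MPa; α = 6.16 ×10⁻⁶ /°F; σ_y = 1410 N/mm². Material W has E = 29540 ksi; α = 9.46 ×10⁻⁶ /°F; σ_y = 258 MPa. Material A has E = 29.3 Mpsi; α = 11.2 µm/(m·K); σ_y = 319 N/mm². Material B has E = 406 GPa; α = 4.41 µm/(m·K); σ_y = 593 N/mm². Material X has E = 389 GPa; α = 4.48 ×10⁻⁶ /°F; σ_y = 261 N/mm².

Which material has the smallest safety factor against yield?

Converting E to GPa, α to ×10⁻⁶/K, σ_y to MPa, then σ and n for each:
  material P: E = 185.5, α = 11.1, σ_y = 1410 → σ = 397 MPa, n = 3.55
  material W: E = 203.7, α = 17.0, σ_y = 258.0 → σ = 669 MPa, n = 0.385
  material A: E = 202.0, α = 11.2, σ_y = 319.0 → σ = 437 MPa, n = 0.731
  material B: E = 406.0, α = 4.41, σ_y = 593.0 → σ = 346 MPa, n = 1.72
  material X: E = 389.0, α = 8.06, σ_y = 261.0 → σ = 605 MPa, n = 0.431
Material W has the lowest safety factor, n = 0.385.

material W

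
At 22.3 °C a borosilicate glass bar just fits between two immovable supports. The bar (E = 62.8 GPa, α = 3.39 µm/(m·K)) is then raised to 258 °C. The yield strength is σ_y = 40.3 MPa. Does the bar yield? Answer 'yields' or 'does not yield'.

yields

ΔT = 235.7 K. Constrained thermal stress σ = E·α·ΔT = 62.80×10³ MPa × 3.39×10⁻⁶ × 235.7 = 50.2 MPa (compressive).
Compare to σ_y = 40.3 MPa: σ ≥ σ_y, so it yields.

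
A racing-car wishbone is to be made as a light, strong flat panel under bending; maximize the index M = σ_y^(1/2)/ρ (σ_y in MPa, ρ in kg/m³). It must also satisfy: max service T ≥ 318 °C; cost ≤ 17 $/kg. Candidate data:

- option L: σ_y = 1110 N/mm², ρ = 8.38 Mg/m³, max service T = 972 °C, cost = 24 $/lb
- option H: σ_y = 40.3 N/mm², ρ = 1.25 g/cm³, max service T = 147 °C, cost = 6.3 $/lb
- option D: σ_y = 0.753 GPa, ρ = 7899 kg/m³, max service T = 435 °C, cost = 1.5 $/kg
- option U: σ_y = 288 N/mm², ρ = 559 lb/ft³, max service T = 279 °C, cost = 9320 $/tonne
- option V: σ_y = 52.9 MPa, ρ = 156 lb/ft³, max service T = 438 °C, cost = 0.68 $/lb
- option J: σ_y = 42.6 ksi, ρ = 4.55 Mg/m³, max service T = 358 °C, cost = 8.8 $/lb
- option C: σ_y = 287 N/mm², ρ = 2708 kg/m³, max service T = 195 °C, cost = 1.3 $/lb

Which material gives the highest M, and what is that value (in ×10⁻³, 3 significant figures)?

Screen on constraints: max service T ≥ 318 °C; cost ≤ 17 $/kg. Survivors: option D, option V.
Convert each candidate to consistent units, then evaluate M:
  option D: σ_y = 753.0 MPa, ρ = 7899 kg/m³
  option V: σ_y = 52.90 MPa, ρ = 2499 kg/m³
  option D: M = 3.47×10⁻³
  option V: M = 2.91×10⁻³
Option D has the largest M.

option D, M = 3.47×10⁻³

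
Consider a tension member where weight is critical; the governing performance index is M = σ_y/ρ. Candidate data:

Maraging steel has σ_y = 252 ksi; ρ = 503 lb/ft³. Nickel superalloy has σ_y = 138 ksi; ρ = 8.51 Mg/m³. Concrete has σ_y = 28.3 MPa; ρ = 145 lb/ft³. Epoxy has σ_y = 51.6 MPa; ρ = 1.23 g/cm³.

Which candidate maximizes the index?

Putting every candidate on a common basis:
  maraging steel: σ_y = 1737 MPa, ρ = 8057 kg/m³
  nickel superalloy: σ_y = 951.5 MPa, ρ = 8510 kg/m³
  concrete: σ_y = 28.30 MPa, ρ = 2323 kg/m³
  epoxy: σ_y = 51.60 MPa, ρ = 1230 kg/m³
  maraging steel: M = 216 kN·m/kg
  nickel superalloy: M = 112 kN·m/kg
  epoxy: M = 42.0 kN·m/kg
  concrete: M = 12.2 kN·m/kg
The maximum is for maraging steel.

maraging steel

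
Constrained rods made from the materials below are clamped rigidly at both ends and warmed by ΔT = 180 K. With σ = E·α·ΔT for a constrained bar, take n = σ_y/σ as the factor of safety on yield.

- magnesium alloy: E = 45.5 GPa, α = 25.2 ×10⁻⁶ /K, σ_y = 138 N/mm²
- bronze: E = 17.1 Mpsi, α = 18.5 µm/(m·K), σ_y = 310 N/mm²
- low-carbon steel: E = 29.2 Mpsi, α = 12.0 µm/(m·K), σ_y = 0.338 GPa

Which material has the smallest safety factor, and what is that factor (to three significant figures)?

magnesium alloy, n = 0.669

With everything in SI (GPa, ×10⁻⁶/K, MPa):
  magnesium alloy: E = 45.50, α = 25.2, σ_y = 138.0 → σ = 206 MPa, n = 0.669
  bronze: E = 117.9, α = 18.5, σ_y = 310.0 → σ = 393 MPa, n = 0.790
  low-carbon steel: E = 201.3, α = 12.0, σ_y = 338.0 → σ = 435 MPa, n = 0.777
Magnesium alloy has the lowest safety factor, n = 0.669.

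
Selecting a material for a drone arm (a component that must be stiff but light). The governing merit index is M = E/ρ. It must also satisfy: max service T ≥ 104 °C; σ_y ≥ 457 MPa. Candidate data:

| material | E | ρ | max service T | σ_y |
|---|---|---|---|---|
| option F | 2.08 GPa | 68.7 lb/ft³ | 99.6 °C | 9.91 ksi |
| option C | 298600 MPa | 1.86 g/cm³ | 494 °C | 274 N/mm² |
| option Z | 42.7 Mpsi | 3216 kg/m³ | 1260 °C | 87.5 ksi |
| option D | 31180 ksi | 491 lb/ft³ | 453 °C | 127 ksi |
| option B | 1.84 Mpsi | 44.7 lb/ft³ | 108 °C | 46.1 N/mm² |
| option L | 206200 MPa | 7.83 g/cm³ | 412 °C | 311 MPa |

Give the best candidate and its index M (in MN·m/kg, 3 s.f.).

option Z, M = 91.5 MN·m/kg

Screen on constraints: max service T ≥ 104 °C; σ_y ≥ 457 MPa. Survivors: option Z, option D.
In SI units:
  option Z: E = 294.4 GPa, ρ = 3216 kg/m³
  option D: E = 215.0 GPa, ρ = 7865 kg/m³
  option Z: M = 91.5 MN·m/kg
  option D: M = 27.3 MN·m/kg
Option Z ranks first.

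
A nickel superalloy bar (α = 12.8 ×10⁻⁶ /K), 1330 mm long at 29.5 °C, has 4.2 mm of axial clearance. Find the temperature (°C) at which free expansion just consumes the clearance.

α·L₀·ΔT = 4.2 mm ⇒ ΔT = 4.2 / (12.8×10⁻⁶ × 1330.0) = 246.7 K.
T = 29.5 + 246.7 = 276.2 °C.

276 °C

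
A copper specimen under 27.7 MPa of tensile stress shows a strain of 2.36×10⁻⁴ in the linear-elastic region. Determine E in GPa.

117 GPa

E = σ/ε = 27.7 MPa / 2.36×10⁻⁴ = 117400 MPa = 117 GPa.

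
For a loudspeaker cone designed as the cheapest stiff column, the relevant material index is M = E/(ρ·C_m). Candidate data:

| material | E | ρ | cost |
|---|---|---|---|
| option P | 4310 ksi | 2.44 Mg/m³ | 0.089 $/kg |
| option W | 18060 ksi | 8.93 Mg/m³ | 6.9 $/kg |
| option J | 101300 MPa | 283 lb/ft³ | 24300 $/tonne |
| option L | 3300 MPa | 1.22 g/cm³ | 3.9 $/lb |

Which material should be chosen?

Convert each candidate to consistent units, then evaluate M:
  option P: E = 29.72 GPa, ρ = 2440 kg/m³, cost = 0.08900 $/kg
  option W: E = 124.5 GPa, ρ = 8930 kg/m³, cost = 6.900 $/kg
  option J: E = 101.3 GPa, ρ = 4533 kg/m³, cost = 24.30 $/kg
  option L: E = 3.300 GPa, ρ = 1220 kg/m³, cost = 8.598 $/kg
  option P: M = 137 MN·m per $
  option W: M = 2.02 MN·m per $
  option J: M = 0.920 MN·m per $
  option L: M = 0.315 MN·m per $
Option P ranks first.

option P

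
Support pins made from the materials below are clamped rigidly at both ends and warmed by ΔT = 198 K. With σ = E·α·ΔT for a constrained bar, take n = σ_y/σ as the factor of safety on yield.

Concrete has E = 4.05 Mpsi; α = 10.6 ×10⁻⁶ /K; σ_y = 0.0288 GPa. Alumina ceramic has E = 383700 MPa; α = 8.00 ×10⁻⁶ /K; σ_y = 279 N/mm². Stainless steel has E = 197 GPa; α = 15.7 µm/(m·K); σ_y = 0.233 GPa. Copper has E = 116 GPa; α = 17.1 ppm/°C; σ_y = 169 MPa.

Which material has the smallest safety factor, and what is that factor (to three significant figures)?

stainless steel, n = 0.380

Converting E to GPa, α to ×10⁻⁶/K, σ_y to MPa, then σ and n for each:
  concrete: E = 27.92, α = 10.6, σ_y = 28.80 → σ = 58.6 MPa, n = 0.491
  alumina ceramic: E = 383.7, α = 8.00, σ_y = 279.0 → σ = 608 MPa, n = 0.459
  stainless steel: E = 197.0, α = 15.7, σ_y = 233.0 → σ = 612 MPa, n = 0.380
  copper: E = 116.0, α = 17.1, σ_y = 169.0 → σ = 393 MPa, n = 0.430
The minimum is stainless steel at n = 0.380.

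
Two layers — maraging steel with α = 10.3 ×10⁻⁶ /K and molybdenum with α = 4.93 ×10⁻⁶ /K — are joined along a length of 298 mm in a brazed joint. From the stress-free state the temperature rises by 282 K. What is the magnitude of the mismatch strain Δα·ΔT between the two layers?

Δα = |10.3 − 4.93|×10⁻⁶/K = 5.37×10⁻⁶/K.
Mismatch strain = Δα·ΔT = 5.37×10⁻⁶ × 282.0 = 1.51×10⁻³.

1.51×10⁻³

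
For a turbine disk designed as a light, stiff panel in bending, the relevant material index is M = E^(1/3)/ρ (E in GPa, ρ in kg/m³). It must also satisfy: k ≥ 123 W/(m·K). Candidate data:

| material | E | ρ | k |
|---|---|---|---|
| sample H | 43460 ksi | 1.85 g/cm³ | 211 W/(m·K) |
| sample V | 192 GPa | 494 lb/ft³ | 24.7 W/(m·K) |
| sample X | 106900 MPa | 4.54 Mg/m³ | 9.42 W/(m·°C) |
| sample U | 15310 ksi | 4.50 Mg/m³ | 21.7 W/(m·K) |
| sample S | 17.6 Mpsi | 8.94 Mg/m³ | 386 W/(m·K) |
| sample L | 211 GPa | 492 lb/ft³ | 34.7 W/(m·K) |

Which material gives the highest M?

Screen on constraints: k ≥ 123 W/(m·K). Survivors: sample H, sample S.
Convert each candidate to consistent units, then evaluate M:
  sample H: E = 299.6 GPa, ρ = 1850 kg/m³
  sample S: E = 121.3 GPa, ρ = 8940 kg/m³
  sample H: M = 3.62×10⁻³
  sample S: M = 0.554×10⁻³
The maximum is for sample H.

sample H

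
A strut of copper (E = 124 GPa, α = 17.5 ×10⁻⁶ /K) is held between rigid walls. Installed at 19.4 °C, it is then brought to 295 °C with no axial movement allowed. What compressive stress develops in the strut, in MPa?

598 MPa

ΔT = 275.6 K. Constrained thermal stress σ = E·α·ΔT = 124.0×10³ MPa × 17.5×10⁻⁶ × 275.6 = 598 MPa (compressive).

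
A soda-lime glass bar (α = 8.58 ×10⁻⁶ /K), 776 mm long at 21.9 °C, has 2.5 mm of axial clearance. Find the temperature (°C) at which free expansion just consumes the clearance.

397 °C

α·L₀·ΔT = 2.5 mm ⇒ ΔT = 2.5 / (8.58×10⁻⁶ × 776.0) = 375.5 K.
T = 21.9 + 375.5 = 397.4 °C.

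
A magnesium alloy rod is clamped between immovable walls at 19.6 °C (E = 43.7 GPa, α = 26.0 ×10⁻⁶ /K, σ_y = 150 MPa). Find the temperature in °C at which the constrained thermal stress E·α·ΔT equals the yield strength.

152 °C

E·α·ΔT = 150.0 MPa ⇒ ΔT = 150.0 / (43.70×10³ × 26.0×10⁻⁶) = 132.0 K.
T = 19.6 + 132.0 = 151.6 °C.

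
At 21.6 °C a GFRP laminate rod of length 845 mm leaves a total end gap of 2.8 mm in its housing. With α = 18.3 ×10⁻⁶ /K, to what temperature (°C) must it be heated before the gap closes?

203 °C

α·L₀·ΔT = 2.8 mm ⇒ ΔT = 2.8 / (18.3×10⁻⁶ × 845.0) = 181.1 K.
T = 21.6 + 181.1 = 202.7 °C.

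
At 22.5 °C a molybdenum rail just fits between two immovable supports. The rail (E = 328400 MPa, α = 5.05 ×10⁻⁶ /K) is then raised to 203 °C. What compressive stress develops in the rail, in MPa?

E = 328400 MPa = 328.4 GPa.
ΔT = 180.5 K. Constrained thermal stress σ = E·α·ΔT = 328.4×10³ MPa × 5.05×10⁻⁶ × 180.5 = 299 MPa (compressive).

299 MPa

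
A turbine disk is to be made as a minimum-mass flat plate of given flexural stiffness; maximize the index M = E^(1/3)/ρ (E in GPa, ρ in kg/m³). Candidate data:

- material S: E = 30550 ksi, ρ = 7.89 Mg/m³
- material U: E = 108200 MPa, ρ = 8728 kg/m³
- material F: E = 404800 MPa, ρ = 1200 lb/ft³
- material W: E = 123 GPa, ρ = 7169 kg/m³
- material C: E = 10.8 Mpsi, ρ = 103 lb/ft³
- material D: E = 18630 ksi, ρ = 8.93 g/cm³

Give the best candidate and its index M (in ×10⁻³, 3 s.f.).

material C, M = 2.55×10⁻³

After converting to SI:
  material S: E = 210.6 GPa, ρ = 7890 kg/m³
  material U: E = 108.2 GPa, ρ = 8728 kg/m³
  material F: E = 404.8 GPa, ρ = 19220 kg/m³
  material W: E = 123.0 GPa, ρ = 7169 kg/m³
  material C: E = 74.46 GPa, ρ = 1650 kg/m³
  material D: E = 128.4 GPa, ρ = 8930 kg/m³
  material C: M = 2.55×10⁻³
  material S: M = 0.754×10⁻³
  material W: M = 0.694×10⁻³
  material D: M = 0.565×10⁻³
  material U: M = 0.546×10⁻³
  material F: M = 0.385×10⁻³
The maximum is for material C.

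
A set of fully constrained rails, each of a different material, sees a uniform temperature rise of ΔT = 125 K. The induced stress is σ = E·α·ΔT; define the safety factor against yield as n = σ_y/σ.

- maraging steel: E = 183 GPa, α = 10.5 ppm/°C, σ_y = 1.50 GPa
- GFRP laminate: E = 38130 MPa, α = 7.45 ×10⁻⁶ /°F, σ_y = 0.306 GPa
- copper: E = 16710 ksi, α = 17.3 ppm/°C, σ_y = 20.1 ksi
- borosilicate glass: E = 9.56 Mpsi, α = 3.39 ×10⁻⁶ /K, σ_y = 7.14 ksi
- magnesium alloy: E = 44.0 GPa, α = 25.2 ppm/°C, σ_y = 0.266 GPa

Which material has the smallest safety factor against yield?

Converting E to GPa, α to ×10⁻⁶/K, σ_y to MPa, then σ and n for each:
  maraging steel: E = 183.0, α = 10.5, σ_y = 1500 → σ = 240 MPa, n = 6.25
  GFRP laminate: E = 38.13, α = 13.4, σ_y = 306.0 → σ = 63.9 MPa, n = 4.79
  copper: E = 115.2, α = 17.3, σ_y = 138.6 → σ = 249 MPa, n = 0.556
  borosilicate glass: E = 65.91, α = 3.39, σ_y = 49.23 → σ = 27.9 MPa, n = 1.76
  magnesium alloy: E = 44.00, α = 25.2, σ_y = 266.0 → σ = 139 MPa, n = 1.92
Smallest n: copper with n = 0.556.

copper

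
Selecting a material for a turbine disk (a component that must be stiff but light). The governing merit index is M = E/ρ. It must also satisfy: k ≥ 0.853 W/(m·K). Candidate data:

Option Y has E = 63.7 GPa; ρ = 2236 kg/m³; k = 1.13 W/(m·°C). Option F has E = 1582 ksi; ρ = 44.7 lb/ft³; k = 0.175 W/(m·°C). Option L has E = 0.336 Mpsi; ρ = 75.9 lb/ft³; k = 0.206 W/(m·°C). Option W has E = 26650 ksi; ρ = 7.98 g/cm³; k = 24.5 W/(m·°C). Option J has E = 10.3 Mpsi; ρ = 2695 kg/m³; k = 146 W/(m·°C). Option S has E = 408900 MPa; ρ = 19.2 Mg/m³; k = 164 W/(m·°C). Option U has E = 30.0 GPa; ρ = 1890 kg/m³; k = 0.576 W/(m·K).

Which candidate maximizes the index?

Screen on constraints: k ≥ 0.853 W/(m·K). Survivors: option Y, option W, option J, option S.
In SI units:
  option Y: E = 63.70 GPa, ρ = 2236 kg/m³
  option W: E = 183.7 GPa, ρ = 7980 kg/m³
  option J: E = 71.02 GPa, ρ = 2695 kg/m³
  option S: E = 408.9 GPa, ρ = 19200 kg/m³
  option Y: M = 28.5 MN·m/kg
  option J: M = 26.4 MN·m/kg
  option W: M = 23.0 MN·m/kg
  option S: M = 21.3 MN·m/kg
Highest index: option Y.

option Y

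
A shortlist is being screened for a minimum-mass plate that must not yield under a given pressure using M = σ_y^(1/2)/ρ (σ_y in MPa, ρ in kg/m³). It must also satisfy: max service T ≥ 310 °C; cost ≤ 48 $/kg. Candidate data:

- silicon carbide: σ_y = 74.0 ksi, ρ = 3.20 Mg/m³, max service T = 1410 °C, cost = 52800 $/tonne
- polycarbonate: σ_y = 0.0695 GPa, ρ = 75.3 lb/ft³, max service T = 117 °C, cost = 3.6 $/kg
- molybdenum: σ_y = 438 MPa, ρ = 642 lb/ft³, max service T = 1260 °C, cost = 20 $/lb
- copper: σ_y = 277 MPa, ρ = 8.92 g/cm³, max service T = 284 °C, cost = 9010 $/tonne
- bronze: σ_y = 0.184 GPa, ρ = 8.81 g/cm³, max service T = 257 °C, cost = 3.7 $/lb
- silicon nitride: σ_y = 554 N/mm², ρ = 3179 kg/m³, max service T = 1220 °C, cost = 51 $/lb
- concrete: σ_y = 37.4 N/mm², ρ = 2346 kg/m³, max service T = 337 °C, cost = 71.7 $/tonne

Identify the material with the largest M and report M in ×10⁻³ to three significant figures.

concrete, M = 2.61×10⁻³

Screen on constraints: max service T ≥ 310 °C; cost ≤ 48 $/kg. Survivors: molybdenum, concrete.
After converting to SI:
  molybdenum: σ_y = 438.0 MPa, ρ = 10280 kg/m³
  concrete: σ_y = 37.40 MPa, ρ = 2346 kg/m³
  concrete: M = 2.61×10⁻³
  molybdenum: M = 2.04×10⁻³
The maximum is for concrete.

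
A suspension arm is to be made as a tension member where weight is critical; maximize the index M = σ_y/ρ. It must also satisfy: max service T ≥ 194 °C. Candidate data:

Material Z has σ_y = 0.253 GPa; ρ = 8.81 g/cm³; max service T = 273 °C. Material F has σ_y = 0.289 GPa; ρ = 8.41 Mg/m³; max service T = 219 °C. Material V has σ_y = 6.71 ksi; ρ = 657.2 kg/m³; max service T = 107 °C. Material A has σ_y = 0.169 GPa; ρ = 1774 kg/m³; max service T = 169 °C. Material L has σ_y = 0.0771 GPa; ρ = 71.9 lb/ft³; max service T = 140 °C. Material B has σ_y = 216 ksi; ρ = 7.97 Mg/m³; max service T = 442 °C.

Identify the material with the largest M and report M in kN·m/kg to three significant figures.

material B, M = 187 kN·m/kg

Screen on constraints: max service T ≥ 194 °C. Survivors: material Z, material F, material B.
Convert each candidate to consistent units, then evaluate M:
  material Z: σ_y = 253.0 MPa, ρ = 8810 kg/m³
  material F: σ_y = 289.0 MPa, ρ = 8410 kg/m³
  material B: σ_y = 1489 MPa, ρ = 7970 kg/m³
  material B: M = 187 kN·m/kg
  material F: M = 34.4 kN·m/kg
  material Z: M = 28.7 kN·m/kg
Material B has the largest M.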